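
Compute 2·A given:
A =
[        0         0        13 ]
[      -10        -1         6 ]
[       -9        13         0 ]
2A =
[        0         0        26 ]
[      -20        -2        12 ]
[      -18        26         0 ]

Scalar multiplication is elementwise: (2A)[i][j] = 2 * A[i][j].
  (2A)[0][0] = 2 * (0) = 0
  (2A)[0][1] = 2 * (0) = 0
  (2A)[0][2] = 2 * (13) = 26
  (2A)[1][0] = 2 * (-10) = -20
  (2A)[1][1] = 2 * (-1) = -2
  (2A)[1][2] = 2 * (6) = 12
  (2A)[2][0] = 2 * (-9) = -18
  (2A)[2][1] = 2 * (13) = 26
  (2A)[2][2] = 2 * (0) = 0
2A =
[        0         0        26 ]
[      -20        -2        12 ]
[      -18        26         0 ]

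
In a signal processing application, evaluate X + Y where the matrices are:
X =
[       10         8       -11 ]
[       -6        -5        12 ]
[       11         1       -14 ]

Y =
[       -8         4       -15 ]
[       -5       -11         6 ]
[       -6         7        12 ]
X + Y =
[        2        12       -26 ]
[      -11       -16        18 ]
[        5         8        -2 ]

Matrix addition is elementwise: (X+Y)[i][j] = X[i][j] + Y[i][j].
  (X+Y)[0][0] = (10) + (-8) = 2
  (X+Y)[0][1] = (8) + (4) = 12
  (X+Y)[0][2] = (-11) + (-15) = -26
  (X+Y)[1][0] = (-6) + (-5) = -11
  (X+Y)[1][1] = (-5) + (-11) = -16
  (X+Y)[1][2] = (12) + (6) = 18
  (X+Y)[2][0] = (11) + (-6) = 5
  (X+Y)[2][1] = (1) + (7) = 8
  (X+Y)[2][2] = (-14) + (12) = -2
X + Y =
[        2        12       -26 ]
[      -11       -16        18 ]
[        5         8        -2 ]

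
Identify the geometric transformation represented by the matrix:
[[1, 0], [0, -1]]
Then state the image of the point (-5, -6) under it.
reflection across the x-axis; image of (-5, -6) is (-5, 6)

This is a symmetric orthogonal matrix with determinant -1, which characterizes a reflection in ℝ².
The matrix [[1, 0], [0, -1]] represents: reflection across the x-axis.
Applying it to (-5, -6): [1·-5 + 0·-6, 0·-5 + -1·-6] = (-5, 6).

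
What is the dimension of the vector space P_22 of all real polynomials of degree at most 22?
Dimension = 23

A polynomial of degree at most 22 can be written as a₀ + a₁x + a₂x² + … + a_22x^22, with 23 free coefficients a₀, …, a_22.
The set {1, x, x², …, x^22} is a basis: it spans P_22 (every such polynomial is a linear combination of these) and is linearly independent (a polynomial is zero iff all its coefficients are zero).
Therefore dim(P_22) = 22 + 1 = 23.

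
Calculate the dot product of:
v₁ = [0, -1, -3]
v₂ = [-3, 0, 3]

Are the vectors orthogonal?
-9, No

The dot product is the sum of products of corresponding components.
v₁·v₂ = (0)*(-3) + (-1)*(0) + (-3)*(3) = 0 + 0 - 9 = -9.
Two vectors are orthogonal iff their dot product is 0; here the dot product is -9, so the vectors are not orthogonal.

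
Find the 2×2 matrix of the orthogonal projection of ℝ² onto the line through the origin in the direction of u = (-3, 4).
[[9/25, -12/25], [-12/25, 16/25]]

The orthogonal projection onto the line spanned by a nonzero vector u = (a, b) has matrix P = (u uᵀ) / (uᵀ u) = (1/(a² + b²)) · [[a², ab], [ab, b²]].
Here u = (-3, 4), so a² + b² = 9 + 16 = 25.
P = (1/25) · [[9, -12], [-12, 16]] = [[9/25, -12/25], [-12/25, 16/25]].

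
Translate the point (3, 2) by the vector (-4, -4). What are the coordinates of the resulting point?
(-1, -2)

Translation by (-4, -4):
x' = 3 + -4 = -1
y' = 2 + -4 = -2
Homogeneous matrix: [[1, 0, -4], [0, 1, -4], [0, 0, 1]]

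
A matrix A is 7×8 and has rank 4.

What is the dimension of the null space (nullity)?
4

The rank-nullity theorem for an m×n matrix states:
rank(A) + nullity(A) = n (the number of columns).
Here n = 8 and rank(A) = 4, so nullity(A) = 8 - 4 = 4.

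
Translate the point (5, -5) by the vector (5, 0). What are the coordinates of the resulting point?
(10, -5)

Translation by (5, 0):
x' = 5 + 5 = 10
y' = -5 + 0 = -5
Homogeneous matrix: [[1, 0, 5], [0, 1, 0], [0, 0, 1]]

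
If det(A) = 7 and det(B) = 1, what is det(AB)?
7

Use the multiplicative property of determinants: det(AB) = det(A)*det(B).
det(AB) = (7)*(1) = 7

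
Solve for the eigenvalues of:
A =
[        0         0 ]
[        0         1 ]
λ = 0, 1

Solve det(A - λI) = 0. For a 2×2 matrix the characteristic equation is λ² - (trace)λ + det = 0.
trace(A) = a + d = 0 + 1 = 1.
det(A) = a*d - b*c = (0)*(1) - (0)*(0) = 0 - 0 = 0.
Characteristic equation: λ² - (1)λ + (0) = 0.
Discriminant = (1)² - 4*(0) = 1 - 0 = 1.
λ = (1 ± √1) / 2 = (1 ± 1) / 2 = 0, 1.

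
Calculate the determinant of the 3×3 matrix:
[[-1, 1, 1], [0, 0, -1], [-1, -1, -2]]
2

Expansion along first row:
det = -1·det([[0,-1],[-1,-2]]) - 1·det([[0,-1],[-1,-2]]) + 1·det([[0,0],[-1,-1]])
    = -1·(0·-2 - -1·-1) - 1·(0·-2 - -1·-1) + 1·(0·-1 - 0·-1)
    = -1·-1 - 1·-1 + 1·0
    = 1 + 1 + 0 = 2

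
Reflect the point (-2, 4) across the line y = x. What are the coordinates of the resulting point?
(4, -2)

Reflection across line y = x: (-2, 4) → (4, -2)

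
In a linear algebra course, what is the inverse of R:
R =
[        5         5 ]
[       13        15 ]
det(R) = 10
R⁻¹ =
[      3/2      -1/2 ]
[   -13/10       1/2 ]

For a 2×2 matrix R = [[a, b], [c, d]] with det(R) ≠ 0, R⁻¹ = (1/det(R)) * [[d, -b], [-c, a]].
det(R) = (5)*(15) - (5)*(13) = 75 - 65 = 10.
R⁻¹ = (1/10) * [[15, -5], [-13, 5]].
Dividing each entry by 10 and reducing:
R⁻¹ =
[      3/2      -1/2 ]
[   -13/10       1/2 ]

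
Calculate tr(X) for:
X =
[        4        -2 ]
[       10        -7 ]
tr(X) = 4 - 7 = -3

The trace of a square matrix is the sum of its diagonal entries.
Diagonal entries of X: X[0][0] = 4, X[1][1] = -7.
tr(X) = 4 - 7 = -3.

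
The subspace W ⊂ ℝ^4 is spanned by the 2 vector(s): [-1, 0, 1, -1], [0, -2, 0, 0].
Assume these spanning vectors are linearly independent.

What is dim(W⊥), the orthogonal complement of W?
dim(W⊥) = 2

For any subspace W of ℝ^n, dim(W) + dim(W⊥) = n (the whole-space dimension).
Here the given 2 vectors are linearly independent, so dim(W) = 2.
Thus dim(W⊥) = n - dim(W) = 4 - 2 = 2.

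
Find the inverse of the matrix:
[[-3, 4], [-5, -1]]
[[-1/23, -4/23], [5/23, -3/23]]

For [[a,b],[c,d]], inverse = (1/det)·[[d,-b],[-c,a]]
det = -3·-1 - 4·-5 = 23
Inverse = (1/23)·[[-1, -4], [5, -3]]
        = [[-1/23, -4/23], [5/23, -3/23]]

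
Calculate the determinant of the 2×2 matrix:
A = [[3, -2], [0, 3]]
9

For A = [[a, b], [c, d]], det(A) = a*d - b*c.
det(A) = (3)*(3) - (-2)*(0) = 9 - 0 = 9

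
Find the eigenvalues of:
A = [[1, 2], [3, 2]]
λ = -1, 4

Solve det(A - λI) = 0. For a 2×2 matrix this is λ² - (trace)λ + det = 0.
trace(A) = 1 + 2 = 3.
det(A) = (1)*(2) - (2)*(3) = 2 - 6 = -4.
Characteristic equation: λ² - (3)λ + (-4) = 0.
Discriminant: (3)² - 4*(-4) = 9 + 16 = 25.
Roots: λ = (3 ± √25) / 2 = -1, 4.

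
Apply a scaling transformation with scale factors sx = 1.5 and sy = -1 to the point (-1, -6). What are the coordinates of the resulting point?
(-1.5, 6)

Scaling matrix:
[[1.50, 0], [0, -1]]
Result: (-1 × 1.5, -6 × -1) = (-1.5, 6)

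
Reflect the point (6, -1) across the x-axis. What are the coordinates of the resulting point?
(6, 1)

Reflection across x-axis: (6, -1) → (6, 1)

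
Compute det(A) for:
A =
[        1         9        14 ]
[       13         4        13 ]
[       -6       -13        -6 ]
det(A) = -1885

Expand along row 0 (cofactor expansion): det(A) = a*(e*i - f*h) - b*(d*i - f*g) + c*(d*h - e*g), where the 3×3 is [[a, b, c], [d, e, f], [g, h, i]].
Minor M_00 = (4)*(-6) - (13)*(-13) = -24 + 169 = 145.
Minor M_01 = (13)*(-6) - (13)*(-6) = -78 + 78 = 0.
Minor M_02 = (13)*(-13) - (4)*(-6) = -169 + 24 = -145.
det(A) = (1)*(145) - (9)*(0) + (14)*(-145) = 145 + 0 - 2030 = -1885.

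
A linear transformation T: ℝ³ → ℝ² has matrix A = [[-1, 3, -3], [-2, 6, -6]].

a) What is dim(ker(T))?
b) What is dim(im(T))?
dim(ker) = 2, dim(im) = 1

Observe that row 2 = 2 × row 1 (so the rows are linearly dependent).
Thus rank(A) = 1 (only one linearly independent row).
dim(im(T)) = rank(A) = 1.
By the rank-nullity theorem applied to T: ℝ³ → ℝ², rank(A) + nullity(A) = 3 (the domain dimension), so dim(ker(T)) = 3 - 1 = 2.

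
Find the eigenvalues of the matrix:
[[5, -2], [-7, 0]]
λ = -2 and λ = 7

Characteristic equation: det(A - λI) = 0
λ² - (trace)λ + (det) = 0
λ² - (5)λ + (-14) = 0
λ² - 5λ - 14 = 0
Solving: λ = -2, 7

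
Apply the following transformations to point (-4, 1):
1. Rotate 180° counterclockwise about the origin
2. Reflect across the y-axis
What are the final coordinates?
(-4, -1)

Step 1: Rotate 180° → (4, -1)
Step 2: Reflect across the y-axis → (-4, -1)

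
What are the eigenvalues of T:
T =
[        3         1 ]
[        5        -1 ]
λ = -2, 4

Solve det(T - λI) = 0. For a 2×2 matrix the characteristic equation is λ² - (trace)λ + det = 0.
trace(T) = a + d = 3 - 1 = 2.
det(T) = a*d - b*c = (3)*(-1) - (1)*(5) = -3 - 5 = -8.
Characteristic equation: λ² - (2)λ + (-8) = 0.
Discriminant = (2)² - 4*(-8) = 4 + 32 = 36.
λ = (2 ± √36) / 2 = (2 ± 6) / 2 = -2, 4.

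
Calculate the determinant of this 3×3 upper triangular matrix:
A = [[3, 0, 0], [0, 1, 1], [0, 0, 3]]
9

The determinant of a triangular matrix is the product of its diagonal entries (the off-diagonal entries above the diagonal do not affect it).
det(A) = (3) * (1) * (3) = 9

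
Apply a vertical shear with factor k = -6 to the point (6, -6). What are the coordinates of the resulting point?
(6, -42)

Shear matrix for vertical shear with factor k = -6:
[[1, 0], [-6, 1]]
Result: (6, -6) → (6, -42)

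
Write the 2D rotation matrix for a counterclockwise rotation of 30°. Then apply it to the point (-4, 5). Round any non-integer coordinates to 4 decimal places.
R = [[√3/2, -1/2], [1/2, √3/2]]; R·(-4, 5) = (-5.9641, 2.3301)

Rotation matrix formula: R(θ) = [[cos θ, -sin θ], [sin θ, cos θ]]
For θ = 30°:
cos(30°) = √3/2
sin(30°) = 1/2
R = [[√3/2, -1/2], [1/2, √3/2]]
Apply to (-4, 5): [√3/2·-4 + (-1/2)·5, 1/2·-4 + √3/2·5] = (-5.9641, 2.3301)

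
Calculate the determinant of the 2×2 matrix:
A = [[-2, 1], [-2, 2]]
-2

For A = [[a, b], [c, d]], det(A) = a*d - b*c.
det(A) = (-2)*(2) - (1)*(-2) = -4 - -2 = -2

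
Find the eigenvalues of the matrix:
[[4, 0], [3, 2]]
λ = 2 and λ = 4

Characteristic equation: det(A - λI) = 0
λ² - (trace)λ + (det) = 0
λ² - (6)λ + (8) = 0
λ² - 6λ + 8 = 0
Solving: λ = 2, 4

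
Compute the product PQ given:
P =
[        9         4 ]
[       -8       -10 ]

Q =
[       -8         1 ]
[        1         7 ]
PQ =
[      -68        37 ]
[       54       -78 ]

Matrix multiplication: (PQ)[i][j] = sum over k of P[i][k] * Q[k][j].
  (PQ)[0][0] = (9)*(-8) + (4)*(1) = -68
  (PQ)[0][1] = (9)*(1) + (4)*(7) = 37
  (PQ)[1][0] = (-8)*(-8) + (-10)*(1) = 54
  (PQ)[1][1] = (-8)*(1) + (-10)*(7) = -78
PQ =
[      -68        37 ]
[       54       -78 ]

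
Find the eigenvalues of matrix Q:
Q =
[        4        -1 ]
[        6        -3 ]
λ = -2, 3

Solve det(Q - λI) = 0. For a 2×2 matrix the characteristic equation is λ² - (trace)λ + det = 0.
trace(Q) = a + d = 4 - 3 = 1.
det(Q) = a*d - b*c = (4)*(-3) - (-1)*(6) = -12 + 6 = -6.
Characteristic equation: λ² - (1)λ + (-6) = 0.
Discriminant = (1)² - 4*(-6) = 1 + 24 = 25.
λ = (1 ± √25) / 2 = (1 ± 5) / 2 = -2, 3.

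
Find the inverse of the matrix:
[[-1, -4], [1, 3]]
[[3, 4], [-1, -1]]

For [[a,b],[c,d]], inverse = (1/det)·[[d,-b],[-c,a]]
det = -1·3 - -4·1 = 1
Inverse = (1/1)·[[3, 4], [-1, -1]]
        = [[3, 4], [-1, -1]]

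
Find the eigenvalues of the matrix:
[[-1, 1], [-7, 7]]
λ = 0 and λ = 6

Characteristic equation: det(A - λI) = 0
λ² - (trace)λ + (det) = 0
λ² - (6)λ + (0) = 0
λ² - 6λ + 0 = 0
Solving: λ = 0, 6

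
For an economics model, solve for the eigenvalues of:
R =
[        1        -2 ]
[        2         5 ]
λ = 3, 3

Solve det(R - λI) = 0. For a 2×2 matrix the characteristic equation is λ² - (trace)λ + det = 0.
trace(R) = a + d = 1 + 5 = 6.
det(R) = a*d - b*c = (1)*(5) - (-2)*(2) = 5 + 4 = 9.
Characteristic equation: λ² - (6)λ + (9) = 0.
Discriminant = (6)² - 4*(9) = 36 - 36 = 0.
λ = (6 ± √0) / 2 = (6 ± 0) / 2 = 3, 3.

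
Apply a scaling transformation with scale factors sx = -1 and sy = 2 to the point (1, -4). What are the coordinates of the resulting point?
(-1, -8)

Scaling matrix:
[[-1, 0], [0, 2]]
Result: (1 × -1, -4 × 2) = (-1, -8)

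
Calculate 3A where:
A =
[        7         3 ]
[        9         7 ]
3A =
[       21         9 ]
[       27        21 ]

Scalar multiplication is elementwise: (3A)[i][j] = 3 * A[i][j].
  (3A)[0][0] = 3 * (7) = 21
  (3A)[0][1] = 3 * (3) = 9
  (3A)[1][0] = 3 * (9) = 27
  (3A)[1][1] = 3 * (7) = 21
3A =
[       21         9 ]
[       27        21 ]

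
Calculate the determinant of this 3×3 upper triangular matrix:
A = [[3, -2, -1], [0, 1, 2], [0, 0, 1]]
3

The determinant of a triangular matrix is the product of its diagonal entries (the off-diagonal entries above the diagonal do not affect it).
det(A) = (3) * (1) * (1) = 3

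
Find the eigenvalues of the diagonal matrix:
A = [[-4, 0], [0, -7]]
λ₁ = -4, λ₂ = -7

The characteristic polynomial of A is det(A - λI) = (-4 - λ)(-7 - λ) = 0.
The roots are λ = -4 and λ = -7, so the eigenvalues are the diagonal entries.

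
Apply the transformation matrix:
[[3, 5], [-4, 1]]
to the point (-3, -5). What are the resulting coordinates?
(-34, 7)

Matrix multiplication:
[[3, 5], [-4, 1]] × [-3, -5]ᵀ
= [3×-3 + 5×-5, -4×-3 + 1×-5]ᵀ
= [-34.0000, 7.0000]ᵀ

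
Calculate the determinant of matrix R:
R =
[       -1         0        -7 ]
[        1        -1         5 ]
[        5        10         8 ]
det(R) = -47

Expand along row 0 (cofactor expansion): det(R) = a*(e*i - f*h) - b*(d*i - f*g) + c*(d*h - e*g), where the 3×3 is [[a, b, c], [d, e, f], [g, h, i]].
Minor M_00 = (-1)*(8) - (5)*(10) = -8 - 50 = -58.
Minor M_01 = (1)*(8) - (5)*(5) = 8 - 25 = -17.
Minor M_02 = (1)*(10) - (-1)*(5) = 10 + 5 = 15.
det(R) = (-1)*(-58) - (0)*(-17) + (-7)*(15) = 58 + 0 - 105 = -47.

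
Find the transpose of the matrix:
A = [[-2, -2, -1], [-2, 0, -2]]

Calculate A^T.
[[-2, -2], [-2, 0], [-1, -2]]

The transpose sends entry (i,j) to (j,i); rows become columns.
Row 0 of A: [-2, -2, -1] -> column 0 of A^T.
Row 1 of A: [-2, 0, -2] -> column 1 of A^T.
A^T = [[-2, -2], [-2, 0], [-1, -2]]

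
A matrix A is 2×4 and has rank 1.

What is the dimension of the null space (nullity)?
3

The rank-nullity theorem for an m×n matrix states:
rank(A) + nullity(A) = n (the number of columns).
Here n = 4 and rank(A) = 1, so nullity(A) = 4 - 1 = 3.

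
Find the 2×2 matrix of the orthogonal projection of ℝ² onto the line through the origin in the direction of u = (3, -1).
[[9/10, -3/10], [-3/10, 1/10]]

The orthogonal projection onto the line spanned by a nonzero vector u = (a, b) has matrix P = (u uᵀ) / (uᵀ u) = (1/(a² + b²)) · [[a², ab], [ab, b²]].
Here u = (3, -1), so a² + b² = 9 + 1 = 10.
P = (1/10) · [[9, -3], [-3, 1]] = [[9/10, -3/10], [-3/10, 1/10]].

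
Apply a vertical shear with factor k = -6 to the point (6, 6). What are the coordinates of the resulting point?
(6, -30)

Shear matrix for vertical shear with factor k = -6:
[[1, 0], [-6, 1]]
Result: (6, 6) → (6, -30)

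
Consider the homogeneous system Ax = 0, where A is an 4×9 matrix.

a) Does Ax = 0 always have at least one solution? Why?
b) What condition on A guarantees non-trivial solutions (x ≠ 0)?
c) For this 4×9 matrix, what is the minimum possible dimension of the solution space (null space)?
a) Yes, x = 0 is always a solution. b) When A has linearly dependent columns (rank < n). c) Minimum nullity = 5.

a) x = 0 satisfies A·0 = 0, so the zero vector is always a solution.
b) Non-trivial solutions exist iff the columns of A are linearly dependent, equivalently rank(A) < n (the number of columns).
c) By rank-nullity, rank(A) + nullity(A) = n = 9. Since A has only 4 rows, rank(A) ≤ 4, so nullity(A) ≥ 9 - 4 = 5.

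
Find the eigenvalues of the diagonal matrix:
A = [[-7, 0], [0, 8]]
λ₁ = -7, λ₂ = 8

The characteristic polynomial of A is det(A - λI) = (-7 - λ)(8 - λ) = 0.
The roots are λ = -7 and λ = 8, so the eigenvalues are the diagonal entries.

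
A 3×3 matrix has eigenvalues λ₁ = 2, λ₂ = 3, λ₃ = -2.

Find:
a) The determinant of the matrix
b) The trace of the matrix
det = -12, trace = 3

Two standard eigenvalue identities:
- det(A) equals the product of the eigenvalues (counted with multiplicity).
- trace(A) equals the sum of the eigenvalues.
det(A) = (2)*(3)*(-2) = -12.
trace(A) = 2 + 3 - 2 = 3.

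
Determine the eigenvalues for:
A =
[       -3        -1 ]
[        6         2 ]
λ = -1, 0

Solve det(A - λI) = 0. For a 2×2 matrix the characteristic equation is λ² - (trace)λ + det = 0.
trace(A) = a + d = -3 + 2 = -1.
det(A) = a*d - b*c = (-3)*(2) - (-1)*(6) = -6 + 6 = 0.
Characteristic equation: λ² - (-1)λ + (0) = 0.
Discriminant = (-1)² - 4*(0) = 1 - 0 = 1.
λ = (-1 ± √1) / 2 = (-1 ± 1) / 2 = -1, 0.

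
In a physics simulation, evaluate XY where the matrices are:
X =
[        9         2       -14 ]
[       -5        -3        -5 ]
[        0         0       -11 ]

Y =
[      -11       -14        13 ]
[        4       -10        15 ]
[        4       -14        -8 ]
XY =
[     -147        50       259 ]
[       23       170       -70 ]
[      -44       154        88 ]

Matrix multiplication: (XY)[i][j] = sum over k of X[i][k] * Y[k][j].
  (XY)[0][0] = (9)*(-11) + (2)*(4) + (-14)*(4) = -147
  (XY)[0][1] = (9)*(-14) + (2)*(-10) + (-14)*(-14) = 50
  (XY)[0][2] = (9)*(13) + (2)*(15) + (-14)*(-8) = 259
  (XY)[1][0] = (-5)*(-11) + (-3)*(4) + (-5)*(4) = 23
  (XY)[1][1] = (-5)*(-14) + (-3)*(-10) + (-5)*(-14) = 170
  (XY)[1][2] = (-5)*(13) + (-3)*(15) + (-5)*(-8) = -70
  (XY)[2][0] = (0)*(-11) + (0)*(4) + (-11)*(4) = -44
  (XY)[2][1] = (0)*(-14) + (0)*(-10) + (-11)*(-14) = 154
  (XY)[2][2] = (0)*(13) + (0)*(15) + (-11)*(-8) = 88
XY =
[     -147        50       259 ]
[       23       170       -70 ]
[      -44       154        88 ]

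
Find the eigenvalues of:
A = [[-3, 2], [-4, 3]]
λ = -1, 1

Solve det(A - λI) = 0. For a 2×2 matrix this is λ² - (trace)λ + det = 0.
trace(A) = -3 + 3 = 0.
det(A) = (-3)*(3) - (2)*(-4) = -9 + 8 = -1.
Characteristic equation: λ² - (0)λ + (-1) = 0.
Discriminant: (0)² - 4*(-1) = 0 + 4 = 4.
Roots: λ = (0 ± √4) / 2 = -1, 1.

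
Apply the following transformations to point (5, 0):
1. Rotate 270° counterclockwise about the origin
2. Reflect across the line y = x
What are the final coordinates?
(-5, 0)

Step 1: Rotate 270° → (0, -5)
Step 2: Reflect across the line y = x → (-5, 0)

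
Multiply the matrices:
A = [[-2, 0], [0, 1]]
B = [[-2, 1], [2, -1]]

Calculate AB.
[[4, -2], [2, -1]]

Each entry (i,j) of AB = sum over k of A[i][k]*B[k][j].
(AB)[0][0] = (-2)*(-2) + (0)*(2) = 4
(AB)[0][1] = (-2)*(1) + (0)*(-1) = -2
(AB)[1][0] = (0)*(-2) + (1)*(2) = 2
(AB)[1][1] = (0)*(1) + (1)*(-1) = -1
AB = [[4, -2], [2, -1]]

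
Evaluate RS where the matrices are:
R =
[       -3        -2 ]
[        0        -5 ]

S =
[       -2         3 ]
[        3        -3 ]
RS =
[        0        -3 ]
[      -15        15 ]

Matrix multiplication: (RS)[i][j] = sum over k of R[i][k] * S[k][j].
  (RS)[0][0] = (-3)*(-2) + (-2)*(3) = 0
  (RS)[0][1] = (-3)*(3) + (-2)*(-3) = -3
  (RS)[1][0] = (0)*(-2) + (-5)*(3) = -15
  (RS)[1][1] = (0)*(3) + (-5)*(-3) = 15
RS =
[        0        -3 ]
[      -15        15 ]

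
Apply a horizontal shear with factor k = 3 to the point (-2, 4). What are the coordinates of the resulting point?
(10, 4)

Shear matrix for horizontal shear with factor k = 3:
[[1, 3], [0, 1]]
Result: (-2, 4) → (10, 4)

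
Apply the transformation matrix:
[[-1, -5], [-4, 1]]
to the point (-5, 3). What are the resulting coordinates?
(-10, 23)

Matrix multiplication:
[[-1, -5], [-4, 1]] × [-5, 3]ᵀ
= [-1×-5 + -5×3, -4×-5 + 1×3]ᵀ
= [-10.0000, 23.0000]ᵀ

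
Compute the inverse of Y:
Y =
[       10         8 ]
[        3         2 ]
det(Y) = -4
Y⁻¹ =
[     -1/2         2 ]
[      3/4      -5/2 ]

For a 2×2 matrix Y = [[a, b], [c, d]] with det(Y) ≠ 0, Y⁻¹ = (1/det(Y)) * [[d, -b], [-c, a]].
det(Y) = (10)*(2) - (8)*(3) = 20 - 24 = -4.
Y⁻¹ = (1/-4) * [[2, -8], [-3, 10]].
Dividing each entry by -4 and reducing:
Y⁻¹ =
[     -1/2         2 ]
[      3/4      -5/2 ]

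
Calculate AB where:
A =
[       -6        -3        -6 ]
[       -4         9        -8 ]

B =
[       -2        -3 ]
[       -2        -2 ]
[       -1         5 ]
AB =
[       24        -6 ]
[       -2       -46 ]

Matrix multiplication: (AB)[i][j] = sum over k of A[i][k] * B[k][j].
  (AB)[0][0] = (-6)*(-2) + (-3)*(-2) + (-6)*(-1) = 24
  (AB)[0][1] = (-6)*(-3) + (-3)*(-2) + (-6)*(5) = -6
  (AB)[1][0] = (-4)*(-2) + (9)*(-2) + (-8)*(-1) = -2
  (AB)[1][1] = (-4)*(-3) + (9)*(-2) + (-8)*(5) = -46
AB =
[       24        -6 ]
[       -2       -46 ]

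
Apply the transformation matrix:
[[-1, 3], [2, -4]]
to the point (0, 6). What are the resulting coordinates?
(18, -24)

Matrix multiplication:
[[-1, 3], [2, -4]] × [0, 6]ᵀ
= [-1×0 + 3×6, 2×0 + -4×6]ᵀ
= [18.0000, -24.0000]ᵀ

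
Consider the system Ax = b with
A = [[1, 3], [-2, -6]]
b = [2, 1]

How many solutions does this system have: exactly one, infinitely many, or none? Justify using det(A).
No solution

det(A) = (1)*(-6) - (3)*(-2) = 0, so A is singular.
The column space of A is span(column 1) = span([1, -2]).
b = [2, 1] is not a scalar multiple of column 1, so b ∉ column space and the system is inconsistent — no solution.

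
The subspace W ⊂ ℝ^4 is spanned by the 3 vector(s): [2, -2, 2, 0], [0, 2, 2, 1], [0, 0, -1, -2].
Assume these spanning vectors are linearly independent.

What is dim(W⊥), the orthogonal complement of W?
dim(W⊥) = 1

For any subspace W of ℝ^n, dim(W) + dim(W⊥) = n (the whole-space dimension).
Here the given 3 vectors are linearly independent, so dim(W) = 3.
Thus dim(W⊥) = n - dim(W) = 4 - 3 = 1.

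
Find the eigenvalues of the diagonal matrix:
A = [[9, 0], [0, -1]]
λ₁ = 9, λ₂ = -1

The characteristic polynomial of A is det(A - λI) = (9 - λ)(-1 - λ) = 0.
The roots are λ = 9 and λ = -1, so the eigenvalues are the diagonal entries.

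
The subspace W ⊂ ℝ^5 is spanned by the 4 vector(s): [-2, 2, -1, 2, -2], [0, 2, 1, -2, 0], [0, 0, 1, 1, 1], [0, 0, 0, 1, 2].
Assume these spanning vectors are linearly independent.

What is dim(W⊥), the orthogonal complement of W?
dim(W⊥) = 1

For any subspace W of ℝ^n, dim(W) + dim(W⊥) = n (the whole-space dimension).
Here the given 4 vectors are linearly independent, so dim(W) = 4.
Thus dim(W⊥) = n - dim(W) = 5 - 4 = 1.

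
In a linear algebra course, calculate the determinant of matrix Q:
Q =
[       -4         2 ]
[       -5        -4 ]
det(Q) = 26

For a 2×2 matrix [[a, b], [c, d]], det = a*d - b*c.
det(Q) = (-4)*(-4) - (2)*(-5) = 16 + 10 = 26.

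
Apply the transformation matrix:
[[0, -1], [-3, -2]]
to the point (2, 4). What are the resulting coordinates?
(-4, -14)

Matrix multiplication:
[[0, -1], [-3, -2]] × [2, 4]ᵀ
= [0×2 + -1×4, -3×2 + -2×4]ᵀ
= [-4.0000, -14.0000]ᵀ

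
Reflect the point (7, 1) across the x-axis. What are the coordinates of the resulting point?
(7, -1)

Reflection across x-axis: (7, 1) → (7, -1)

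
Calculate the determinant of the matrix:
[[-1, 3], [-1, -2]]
5

For a 2×2 matrix [[a, b], [c, d]], det = ad - bc
det = (-1)(-2) - (3)(-1) = 2 - -3 = 5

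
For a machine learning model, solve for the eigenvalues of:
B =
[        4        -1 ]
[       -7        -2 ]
λ = -3, 5

Solve det(B - λI) = 0. For a 2×2 matrix the characteristic equation is λ² - (trace)λ + det = 0.
trace(B) = a + d = 4 - 2 = 2.
det(B) = a*d - b*c = (4)*(-2) - (-1)*(-7) = -8 - 7 = -15.
Characteristic equation: λ² - (2)λ + (-15) = 0.
Discriminant = (2)² - 4*(-15) = 4 + 60 = 64.
λ = (2 ± √64) / 2 = (2 ± 8) / 2 = -3, 5.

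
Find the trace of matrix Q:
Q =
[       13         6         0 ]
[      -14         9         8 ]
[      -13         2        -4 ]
tr(Q) = 13 + 9 - 4 = 18

The trace of a square matrix is the sum of its diagonal entries.
Diagonal entries of Q: Q[0][0] = 13, Q[1][1] = 9, Q[2][2] = -4.
tr(Q) = 13 + 9 - 4 = 18.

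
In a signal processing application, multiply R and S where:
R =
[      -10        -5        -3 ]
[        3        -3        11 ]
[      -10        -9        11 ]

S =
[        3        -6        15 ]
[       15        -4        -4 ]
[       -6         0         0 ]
RS =
[      -87        80      -130 ]
[     -102        -6        57 ]
[     -231        96      -114 ]

Matrix multiplication: (RS)[i][j] = sum over k of R[i][k] * S[k][j].
  (RS)[0][0] = (-10)*(3) + (-5)*(15) + (-3)*(-6) = -87
  (RS)[0][1] = (-10)*(-6) + (-5)*(-4) + (-3)*(0) = 80
  (RS)[0][2] = (-10)*(15) + (-5)*(-4) + (-3)*(0) = -130
  (RS)[1][0] = (3)*(3) + (-3)*(15) + (11)*(-6) = -102
  (RS)[1][1] = (3)*(-6) + (-3)*(-4) + (11)*(0) = -6
  (RS)[1][2] = (3)*(15) + (-3)*(-4) + (11)*(0) = 57
  (RS)[2][0] = (-10)*(3) + (-9)*(15) + (11)*(-6) = -231
  (RS)[2][1] = (-10)*(-6) + (-9)*(-4) + (11)*(0) = 96
  (RS)[2][2] = (-10)*(15) + (-9)*(-4) + (11)*(0) = -114
RS =
[      -87        80      -130 ]
[     -102        -6        57 ]
[     -231        96      -114 ]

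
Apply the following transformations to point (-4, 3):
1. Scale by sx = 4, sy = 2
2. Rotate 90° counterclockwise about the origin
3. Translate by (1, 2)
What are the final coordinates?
(-5, -14)

Step 1: Scale → (-16, 6)
Step 2: Rotate 90° → (-6, -16)
Step 3: Translate → (-5, -14)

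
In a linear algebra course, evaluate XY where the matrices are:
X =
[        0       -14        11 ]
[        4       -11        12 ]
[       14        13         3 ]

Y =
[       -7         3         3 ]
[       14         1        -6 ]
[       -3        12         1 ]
XY =
[     -229       118        95 ]
[     -218       145        90 ]
[       75        91       -33 ]

Matrix multiplication: (XY)[i][j] = sum over k of X[i][k] * Y[k][j].
  (XY)[0][0] = (0)*(-7) + (-14)*(14) + (11)*(-3) = -229
  (XY)[0][1] = (0)*(3) + (-14)*(1) + (11)*(12) = 118
  (XY)[0][2] = (0)*(3) + (-14)*(-6) + (11)*(1) = 95
  (XY)[1][0] = (4)*(-7) + (-11)*(14) + (12)*(-3) = -218
  (XY)[1][1] = (4)*(3) + (-11)*(1) + (12)*(12) = 145
  (XY)[1][2] = (4)*(3) + (-11)*(-6) + (12)*(1) = 90
  (XY)[2][0] = (14)*(-7) + (13)*(14) + (3)*(-3) = 75
  (XY)[2][1] = (14)*(3) + (13)*(1) + (3)*(12) = 91
  (XY)[2][2] = (14)*(3) + (13)*(-6) + (3)*(1) = -33
XY =
[     -229       118        95 ]
[     -218       145        90 ]
[       75        91       -33 ]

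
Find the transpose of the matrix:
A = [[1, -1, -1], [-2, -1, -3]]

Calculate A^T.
[[1, -2], [-1, -1], [-1, -3]]

The transpose sends entry (i,j) to (j,i); rows become columns.
Row 0 of A: [1, -1, -1] -> column 0 of A^T.
Row 1 of A: [-2, -1, -3] -> column 1 of A^T.
A^T = [[1, -2], [-1, -1], [-1, -3]]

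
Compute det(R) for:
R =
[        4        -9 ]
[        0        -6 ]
det(R) = -24

For a 2×2 matrix [[a, b], [c, d]], det = a*d - b*c.
det(R) = (4)*(-6) - (-9)*(0) = -24 - 0 = -24.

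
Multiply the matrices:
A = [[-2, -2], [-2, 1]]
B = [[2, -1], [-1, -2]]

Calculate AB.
[[-2, 6], [-5, 0]]

Each entry (i,j) of AB = sum over k of A[i][k]*B[k][j].
(AB)[0][0] = (-2)*(2) + (-2)*(-1) = -2
(AB)[0][1] = (-2)*(-1) + (-2)*(-2) = 6
(AB)[1][0] = (-2)*(2) + (1)*(-1) = -5
(AB)[1][1] = (-2)*(-1) + (1)*(-2) = 0
AB = [[-2, 6], [-5, 0]]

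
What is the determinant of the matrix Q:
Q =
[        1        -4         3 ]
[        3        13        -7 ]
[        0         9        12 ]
det(Q) = 444

Expand along row 0 (cofactor expansion): det(Q) = a*(e*i - f*h) - b*(d*i - f*g) + c*(d*h - e*g), where the 3×3 is [[a, b, c], [d, e, f], [g, h, i]].
Minor M_00 = (13)*(12) - (-7)*(9) = 156 + 63 = 219.
Minor M_01 = (3)*(12) - (-7)*(0) = 36 - 0 = 36.
Minor M_02 = (3)*(9) - (13)*(0) = 27 - 0 = 27.
det(Q) = (1)*(219) - (-4)*(36) + (3)*(27) = 219 + 144 + 81 = 444.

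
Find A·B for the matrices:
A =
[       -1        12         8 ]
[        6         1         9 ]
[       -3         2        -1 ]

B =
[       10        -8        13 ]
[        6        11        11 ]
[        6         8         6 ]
AB =
[      110       204       167 ]
[      120        35       143 ]
[      -24        38       -23 ]

Matrix multiplication: (AB)[i][j] = sum over k of A[i][k] * B[k][j].
  (AB)[0][0] = (-1)*(10) + (12)*(6) + (8)*(6) = 110
  (AB)[0][1] = (-1)*(-8) + (12)*(11) + (8)*(8) = 204
  (AB)[0][2] = (-1)*(13) + (12)*(11) + (8)*(6) = 167
  (AB)[1][0] = (6)*(10) + (1)*(6) + (9)*(6) = 120
  (AB)[1][1] = (6)*(-8) + (1)*(11) + (9)*(8) = 35
  (AB)[1][2] = (6)*(13) + (1)*(11) + (9)*(6) = 143
  (AB)[2][0] = (-3)*(10) + (2)*(6) + (-1)*(6) = -24
  (AB)[2][1] = (-3)*(-8) + (2)*(11) + (-1)*(8) = 38
  (AB)[2][2] = (-3)*(13) + (2)*(11) + (-1)*(6) = -23
AB =
[      110       204       167 ]
[      120        35       143 ]
[      -24        38       -23 ]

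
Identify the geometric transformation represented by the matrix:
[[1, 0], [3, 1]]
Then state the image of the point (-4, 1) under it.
vertical shear with factor 3; image of (-4, 1) is (-4, -11)

The matrix [[1, 0], [k, 1]] sends (x, y) to (x, 3x + y), leaving the x-coordinate fixed: a vertical shear.
The matrix [[1, 0], [3, 1]] represents: vertical shear with factor 3.
Applying it to (-4, 1): [1·-4 + 0·1, 3·-4 + 1·1] = (-4, -11).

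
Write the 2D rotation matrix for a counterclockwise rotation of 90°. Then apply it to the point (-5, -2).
R = [[0, -1], [1, 0]]; R·(-5, -2) = (2, -5)

Rotation matrix formula: R(θ) = [[cos θ, -sin θ], [sin θ, cos θ]]
For θ = 90°:
cos(90°) = 0
sin(90°) = 1
R = [[0, -1], [1, 0]]
Apply to (-5, -2): [0·-5 + (-1)·-2, 1·-5 + 0·-2] = (2, -5)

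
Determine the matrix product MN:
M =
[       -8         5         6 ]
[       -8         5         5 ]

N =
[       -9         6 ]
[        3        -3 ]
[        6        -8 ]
MN =
[      123      -111 ]
[      117      -103 ]

Matrix multiplication: (MN)[i][j] = sum over k of M[i][k] * N[k][j].
  (MN)[0][0] = (-8)*(-9) + (5)*(3) + (6)*(6) = 123
  (MN)[0][1] = (-8)*(6) + (5)*(-3) + (6)*(-8) = -111
  (MN)[1][0] = (-8)*(-9) + (5)*(3) + (5)*(6) = 117
  (MN)[1][1] = (-8)*(6) + (5)*(-3) + (5)*(-8) = -103
MN =
[      123      -111 ]
[      117      -103 ]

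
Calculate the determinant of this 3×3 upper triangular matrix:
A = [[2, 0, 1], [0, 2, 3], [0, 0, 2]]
8

The determinant of a triangular matrix is the product of its diagonal entries (the off-diagonal entries above the diagonal do not affect it).
det(A) = (2) * (2) * (2) = 8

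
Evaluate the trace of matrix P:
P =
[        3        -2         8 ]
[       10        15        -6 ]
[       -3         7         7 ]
tr(P) = 3 + 15 + 7 = 25

The trace of a square matrix is the sum of its diagonal entries.
Diagonal entries of P: P[0][0] = 3, P[1][1] = 15, P[2][2] = 7.
tr(P) = 3 + 15 + 7 = 25.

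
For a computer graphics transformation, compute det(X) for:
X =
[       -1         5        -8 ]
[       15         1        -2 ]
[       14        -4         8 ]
det(X) = -148

Expand along row 0 (cofactor expansion): det(X) = a*(e*i - f*h) - b*(d*i - f*g) + c*(d*h - e*g), where the 3×3 is [[a, b, c], [d, e, f], [g, h, i]].
Minor M_00 = (1)*(8) - (-2)*(-4) = 8 - 8 = 0.
Minor M_01 = (15)*(8) - (-2)*(14) = 120 + 28 = 148.
Minor M_02 = (15)*(-4) - (1)*(14) = -60 - 14 = -74.
det(X) = (-1)*(0) - (5)*(148) + (-8)*(-74) = 0 - 740 + 592 = -148.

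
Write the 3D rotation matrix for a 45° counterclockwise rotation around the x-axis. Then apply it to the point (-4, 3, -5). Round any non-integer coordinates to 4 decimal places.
R = [[1, 0, 0], [0, √2/2, -√2/2], [0, √2/2, √2/2]]; R·(-4, 3, -5) = (-4.0000, 5.6569, -1.4142)

Rotation matrix for 45° around x-axis:
cos(45°) = √2/2, sin(45°) = √2/2
R = [[1, 0, 0], [0, √2/2, -√2/2], [0, √2/2, √2/2]]
Apply to (-4, 3, -5): R·[-4, 3, -5]ᵀ = (-4.0000, 5.6569, -1.4142)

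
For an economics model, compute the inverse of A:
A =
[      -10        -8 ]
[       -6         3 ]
det(A) = -78
A⁻¹ =
[    -1/26     -4/39 ]
[    -1/13      5/39 ]

For a 2×2 matrix A = [[a, b], [c, d]] with det(A) ≠ 0, A⁻¹ = (1/det(A)) * [[d, -b], [-c, a]].
det(A) = (-10)*(3) - (-8)*(-6) = -30 - 48 = -78.
A⁻¹ = (1/-78) * [[3, 8], [6, -10]].
Dividing each entry by -78 and reducing:
A⁻¹ =
[    -1/26     -4/39 ]
[    -1/13      5/39 ]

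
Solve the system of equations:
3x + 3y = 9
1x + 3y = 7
x = 1, y = 2

Use elimination (row reduction):
Equation 1: 3x + 3y = 9.
Equation 2: 1x + 3y = 7.
Multiply Eq1 by 1 and Eq2 by 3: 3x + 3y = 9;  3x + 9y = 21.
Subtract: (6)y = 12, so y = 2.
Back-substitute into Eq1: 3x + 3*(2) = 9, so x = 1.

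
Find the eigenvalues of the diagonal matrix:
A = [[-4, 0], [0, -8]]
λ₁ = -4, λ₂ = -8

The characteristic polynomial of A is det(A - λI) = (-4 - λ)(-8 - λ) = 0.
The roots are λ = -4 and λ = -8, so the eigenvalues are the diagonal entries.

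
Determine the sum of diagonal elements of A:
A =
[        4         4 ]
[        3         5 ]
tr(A) = 4 + 5 = 9

The trace of a square matrix is the sum of its diagonal entries.
Diagonal entries of A: A[0][0] = 4, A[1][1] = 5.
tr(A) = 4 + 5 = 9.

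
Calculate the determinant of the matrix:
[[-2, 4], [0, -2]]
4

For a 2×2 matrix [[a, b], [c, d]], det = ad - bc
det = (-2)(-2) - (4)(0) = 4 - 0 = 4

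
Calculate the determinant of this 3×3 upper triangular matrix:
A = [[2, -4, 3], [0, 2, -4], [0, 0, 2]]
8

The determinant of a triangular matrix is the product of its diagonal entries (the off-diagonal entries above the diagonal do not affect it).
det(A) = (2) * (2) * (2) = 8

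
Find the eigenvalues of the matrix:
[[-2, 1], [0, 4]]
λ = -2 and λ = 4

Characteristic equation: det(A - λI) = 0
λ² - (trace)λ + (det) = 0
λ² - (2)λ + (-8) = 0
λ² - 2λ - 8 = 0
Solving: λ = -2, 4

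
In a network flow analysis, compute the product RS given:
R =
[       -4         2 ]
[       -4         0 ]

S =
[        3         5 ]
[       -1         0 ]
RS =
[      -14       -20 ]
[      -12       -20 ]

Matrix multiplication: (RS)[i][j] = sum over k of R[i][k] * S[k][j].
  (RS)[0][0] = (-4)*(3) + (2)*(-1) = -14
  (RS)[0][1] = (-4)*(5) + (2)*(0) = -20
  (RS)[1][0] = (-4)*(3) + (0)*(-1) = -12
  (RS)[1][1] = (-4)*(5) + (0)*(0) = -20
RS =
[      -14       -20 ]
[      -12       -20 ]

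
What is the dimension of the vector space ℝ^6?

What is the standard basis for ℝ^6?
Dimension = 6; standard basis = {e_1, e_2, e_3, …, e_6}

ℝ^6 is the space of 6-tuples of real numbers; its dimension is 6.
The standard basis consists of 6 vectors: e_1, e_2, e_3, …, e_6, where e_i is the vector with 1 in position i and 0 elsewhere.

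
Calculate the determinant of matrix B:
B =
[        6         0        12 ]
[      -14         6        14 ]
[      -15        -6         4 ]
det(B) = 2736

Expand along row 0 (cofactor expansion): det(B) = a*(e*i - f*h) - b*(d*i - f*g) + c*(d*h - e*g), where the 3×3 is [[a, b, c], [d, e, f], [g, h, i]].
Minor M_00 = (6)*(4) - (14)*(-6) = 24 + 84 = 108.
Minor M_01 = (-14)*(4) - (14)*(-15) = -56 + 210 = 154.
Minor M_02 = (-14)*(-6) - (6)*(-15) = 84 + 90 = 174.
det(B) = (6)*(108) - (0)*(154) + (12)*(174) = 648 + 0 + 2088 = 2736.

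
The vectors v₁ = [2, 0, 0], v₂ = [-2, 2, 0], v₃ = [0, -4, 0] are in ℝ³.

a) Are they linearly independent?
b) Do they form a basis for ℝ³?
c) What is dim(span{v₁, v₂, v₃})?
Not independent, not a basis, dim(span) = 2

Check whether v₃ can be written as a linear combination of v₁ and v₂.
v₃ = (-2)·v₁ + (-2)·v₂ = [0, -4, 0], so the three vectors are linearly dependent.
Thus they do not form a basis for ℝ³, and dim(span{v₁, v₂, v₃}) = 2 (spanned by v₁ and v₂).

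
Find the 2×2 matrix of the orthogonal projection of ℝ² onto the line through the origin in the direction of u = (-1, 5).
[[1/26, -5/26], [-5/26, 25/26]]

The orthogonal projection onto the line spanned by a nonzero vector u = (a, b) has matrix P = (u uᵀ) / (uᵀ u) = (1/(a² + b²)) · [[a², ab], [ab, b²]].
Here u = (-1, 5), so a² + b² = 1 + 25 = 26.
P = (1/26) · [[1, -5], [-5, 25]] = [[1/26, -5/26], [-5/26, 25/26]].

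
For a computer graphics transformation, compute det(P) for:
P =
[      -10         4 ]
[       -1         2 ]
det(P) = -16

For a 2×2 matrix [[a, b], [c, d]], det = a*d - b*c.
det(P) = (-10)*(2) - (4)*(-1) = -20 + 4 = -16.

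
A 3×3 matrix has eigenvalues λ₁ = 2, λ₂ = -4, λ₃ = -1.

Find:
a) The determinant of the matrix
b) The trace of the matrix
det = 8, trace = -3

Two standard eigenvalue identities:
- det(A) equals the product of the eigenvalues (counted with multiplicity).
- trace(A) equals the sum of the eigenvalues.
det(A) = (2)*(-4)*(-1) = 8.
trace(A) = 2 - 4 - 1 = -3.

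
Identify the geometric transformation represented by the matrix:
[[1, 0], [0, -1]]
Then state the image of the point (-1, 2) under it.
reflection across the x-axis; image of (-1, 2) is (-1, -2)

This is a symmetric orthogonal matrix with determinant -1, which characterizes a reflection in ℝ².
The matrix [[1, 0], [0, -1]] represents: reflection across the x-axis.
Applying it to (-1, 2): [1·-1 + 0·2, 0·-1 + -1·2] = (-1, -2).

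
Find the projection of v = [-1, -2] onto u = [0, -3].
[0, -2]

The projection of v onto u is proj_u(v) = ((v·u) / (u·u)) · u.
v·u = (-1)*(0) + (-2)*(-3) = 6.
u·u = (0)*(0) + (-3)*(-3) = 9.
coefficient = 6 / 9 = 2/3.
proj_u(v) = 2/3 · [0, -3] = [0, -2].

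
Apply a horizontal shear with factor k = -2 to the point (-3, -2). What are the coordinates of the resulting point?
(1, -2)

Shear matrix for horizontal shear with factor k = -2:
[[1, -2], [0, 1]]
Result: (-3, -2) → (1, -2)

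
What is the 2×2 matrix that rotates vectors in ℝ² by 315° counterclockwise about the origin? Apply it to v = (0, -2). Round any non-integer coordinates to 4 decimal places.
R = [[√2/2, √2/2], [-√2/2, √2/2]]; R·v = (-1.4142, -1.4142)

A counterclockwise rotation by angle θ in ℝ² has matrix R(θ) = [[cos θ, -sin θ], [sin θ, cos θ]].
For θ = 315°: cos θ = √2/2, sin θ = -√2/2.
R(315°) = [[√2/2, √2/2], [-√2/2, √2/2]].
R·v = [√2/2·0 + (√2/2)·-2, -√2/2·0 + √2/2·-2] = (-1.4142, -1.4142).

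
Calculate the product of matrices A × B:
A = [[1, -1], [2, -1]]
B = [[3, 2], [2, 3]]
[[1, -1], [4, 1]]

Matrix multiplication:
C[0][0] = 1×3 + -1×2 = 1
C[0][1] = 1×2 + -1×3 = -1
C[1][0] = 2×3 + -1×2 = 4
C[1][1] = 2×2 + -1×3 = 1
Result: [[1, -1], [4, 1]]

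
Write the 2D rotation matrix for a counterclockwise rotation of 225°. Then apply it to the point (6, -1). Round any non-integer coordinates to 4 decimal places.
R = [[-√2/2, √2/2], [-√2/2, -√2/2]]; R·(6, -1) = (-4.9497, -3.5355)

Rotation matrix formula: R(θ) = [[cos θ, -sin θ], [sin θ, cos θ]]
For θ = 225°:
cos(225°) = -√2/2
sin(225°) = -√2/2
R = [[-√2/2, √2/2], [-√2/2, -√2/2]]
Apply to (6, -1): [-√2/2·6 + (√2/2)·-1, -√2/2·6 + -√2/2·-1] = (-4.9497, -3.5355)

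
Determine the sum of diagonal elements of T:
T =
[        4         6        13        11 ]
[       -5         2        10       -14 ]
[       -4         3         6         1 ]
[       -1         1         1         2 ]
tr(T) = 4 + 2 + 6 + 2 = 14

The trace of a square matrix is the sum of its diagonal entries.
Diagonal entries of T: T[0][0] = 4, T[1][1] = 2, T[2][2] = 6, T[3][3] = 2.
tr(T) = 4 + 2 + 6 + 2 = 14.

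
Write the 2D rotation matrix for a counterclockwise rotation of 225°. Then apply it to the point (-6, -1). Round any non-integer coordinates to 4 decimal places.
R = [[-√2/2, √2/2], [-√2/2, -√2/2]]; R·(-6, -1) = (3.5355, 4.9497)

Rotation matrix formula: R(θ) = [[cos θ, -sin θ], [sin θ, cos θ]]
For θ = 225°:
cos(225°) = -√2/2
sin(225°) = -√2/2
R = [[-√2/2, √2/2], [-√2/2, -√2/2]]
Apply to (-6, -1): [-√2/2·-6 + (√2/2)·-1, -√2/2·-6 + -√2/2·-1] = (3.5355, 4.9497)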